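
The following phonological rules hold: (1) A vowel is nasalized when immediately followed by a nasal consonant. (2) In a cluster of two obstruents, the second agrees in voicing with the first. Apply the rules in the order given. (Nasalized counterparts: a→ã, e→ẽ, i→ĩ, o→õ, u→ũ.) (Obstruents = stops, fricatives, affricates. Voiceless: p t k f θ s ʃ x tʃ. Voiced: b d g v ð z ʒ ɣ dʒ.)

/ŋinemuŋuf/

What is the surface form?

[ŋĩnẽmũŋuf]

Rule 1: /i/ before nasal /n/ → [ĩ]
Rule 1: /e/ before nasal /m/ → [ẽ]
Rule 1: /u/ before nasal /ŋ/ → [ũ]
After rule 1: ŋĩnẽmũŋuf
Rule 2: no segment meets the rule's conditions; no change.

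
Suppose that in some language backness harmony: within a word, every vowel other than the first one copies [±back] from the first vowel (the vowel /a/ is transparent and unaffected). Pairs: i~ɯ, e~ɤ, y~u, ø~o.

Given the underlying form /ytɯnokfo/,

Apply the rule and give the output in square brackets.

/ɯ/ harmonizes with /y/ ([-back]) → [i]
/o/ harmonizes with /y/ ([-back]) → [ø]
/o/ harmonizes with /y/ ([-back]) → [ø]

[ytinøkfø]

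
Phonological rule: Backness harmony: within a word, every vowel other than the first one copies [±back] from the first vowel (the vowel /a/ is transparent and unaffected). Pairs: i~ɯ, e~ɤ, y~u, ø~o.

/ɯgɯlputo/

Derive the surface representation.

no segment meets the rule's conditions; no change.

[ɯgɯlputo]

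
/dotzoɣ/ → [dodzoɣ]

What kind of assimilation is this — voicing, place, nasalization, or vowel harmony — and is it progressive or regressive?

/t/→[d].
Each target copies a feature from the following segment, so the direction is regressive.

voicing assimilation, regressive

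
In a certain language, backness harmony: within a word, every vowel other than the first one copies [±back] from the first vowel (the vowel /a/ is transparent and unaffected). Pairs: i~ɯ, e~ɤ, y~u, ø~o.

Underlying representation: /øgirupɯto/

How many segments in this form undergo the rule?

3

/u/ harmonizes with /ø/ ([-back]) → [y]
/ɯ/ harmonizes with /ø/ ([-back]) → [i]
/o/ harmonizes with /ø/ ([-back]) → [ø]
3 segments change.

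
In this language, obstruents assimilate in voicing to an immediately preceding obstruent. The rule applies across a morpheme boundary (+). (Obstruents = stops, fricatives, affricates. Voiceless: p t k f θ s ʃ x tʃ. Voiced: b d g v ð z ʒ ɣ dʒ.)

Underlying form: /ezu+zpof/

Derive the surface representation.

[ezu+zbof]

/p/ after /z/ (voiced) → [b]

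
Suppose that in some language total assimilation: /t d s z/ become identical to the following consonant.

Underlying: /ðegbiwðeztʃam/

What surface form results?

[ðegbiwðetʃtʃam]

/z/ before /tʃ/ → [tʃ] (total assimilation)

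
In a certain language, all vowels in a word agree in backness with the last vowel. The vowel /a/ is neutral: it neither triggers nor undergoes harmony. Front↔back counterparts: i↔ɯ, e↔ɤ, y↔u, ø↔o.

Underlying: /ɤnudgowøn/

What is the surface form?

[enydgøwøn]

/ɤ/ harmonizes with /ø/ ([-back]) → [e]
/u/ harmonizes with /ø/ ([-back]) → [y]
/o/ harmonizes with /ø/ ([-back]) → [ø]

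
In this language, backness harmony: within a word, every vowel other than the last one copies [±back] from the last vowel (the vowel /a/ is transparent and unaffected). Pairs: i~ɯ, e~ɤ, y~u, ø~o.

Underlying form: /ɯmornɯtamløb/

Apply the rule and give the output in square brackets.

[imørnitamløb]

/ɯ/ harmonizes with /ø/ ([-back]) → [i]
/o/ harmonizes with /ø/ ([-back]) → [ø]
/ɯ/ harmonizes with /ø/ ([-back]) → [i]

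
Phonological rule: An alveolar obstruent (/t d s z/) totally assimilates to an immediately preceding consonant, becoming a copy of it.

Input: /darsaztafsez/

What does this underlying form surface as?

/s/ after /r/ → [r] (total assimilation)
/t/ after /z/ → [z] (total assimilation)
/s/ after /f/ → [f] (total assimilation)

[darrazzaffez]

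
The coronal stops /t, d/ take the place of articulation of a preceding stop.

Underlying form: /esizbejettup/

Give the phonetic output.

[esizbejettup]

no segment meets the rule's conditions; no change.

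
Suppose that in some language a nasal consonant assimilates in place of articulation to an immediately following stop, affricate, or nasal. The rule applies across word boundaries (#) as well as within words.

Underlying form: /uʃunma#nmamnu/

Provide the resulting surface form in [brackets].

/n/ before /m/ (labial) → [m]
/n/ before /m/ (labial) → [m]
/m/ before /n/ (alveolar) → [n]

[uʃumma#mmannu]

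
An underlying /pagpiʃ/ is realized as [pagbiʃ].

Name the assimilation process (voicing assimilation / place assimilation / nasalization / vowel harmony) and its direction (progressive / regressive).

/p/→[b].
Each target copies a feature from the preceding segment, so the direction is progressive.

voicing assimilation, progressive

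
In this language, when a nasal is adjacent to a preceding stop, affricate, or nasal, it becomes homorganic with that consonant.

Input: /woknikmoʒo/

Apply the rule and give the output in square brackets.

/n/ after /k/ (velar) → [ŋ]
/m/ after /k/ (velar) → [ŋ]

[wokŋikŋoʒo]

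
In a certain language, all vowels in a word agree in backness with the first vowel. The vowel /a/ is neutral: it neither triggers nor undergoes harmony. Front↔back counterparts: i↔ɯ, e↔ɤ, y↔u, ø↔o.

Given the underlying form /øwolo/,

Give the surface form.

[øwølø]

/o/ harmonizes with /ø/ ([-back]) → [ø]
/o/ harmonizes with /ø/ ([-back]) → [ø]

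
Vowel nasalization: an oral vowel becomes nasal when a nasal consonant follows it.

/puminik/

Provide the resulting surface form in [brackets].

[pũmĩnik]

/u/ before nasal /m/ → [ũ]
/i/ before nasal /n/ → [ĩ]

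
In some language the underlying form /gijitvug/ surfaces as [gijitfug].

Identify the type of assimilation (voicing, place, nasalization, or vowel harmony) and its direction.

/v/→[f].
Each target copies a feature from the preceding segment, so the direction is progressive.

voicing assimilation, progressive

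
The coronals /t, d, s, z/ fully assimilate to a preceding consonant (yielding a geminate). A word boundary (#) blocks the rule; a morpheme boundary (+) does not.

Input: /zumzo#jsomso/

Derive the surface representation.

/z/ after /m/ → [m] (total assimilation)
/s/ after /j/ → [j] (total assimilation)
/s/ after /m/ → [m] (total assimilation)

[zummo#jjommo]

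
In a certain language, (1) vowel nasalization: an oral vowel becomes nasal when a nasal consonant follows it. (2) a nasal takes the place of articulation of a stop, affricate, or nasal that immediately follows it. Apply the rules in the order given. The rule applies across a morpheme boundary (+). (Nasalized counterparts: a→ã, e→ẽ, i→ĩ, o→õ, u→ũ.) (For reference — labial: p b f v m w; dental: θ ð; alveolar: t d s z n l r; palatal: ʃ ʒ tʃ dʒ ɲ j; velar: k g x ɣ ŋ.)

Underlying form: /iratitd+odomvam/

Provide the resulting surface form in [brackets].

[iratitd+odõmvãm]

Rule 1: /o/ before nasal /m/ → [õ]
Rule 1: /a/ before nasal /m/ → [ã]
After rule 1: iratitd+odõmvãm
Rule 2: no segment meets the rule's conditions; no change.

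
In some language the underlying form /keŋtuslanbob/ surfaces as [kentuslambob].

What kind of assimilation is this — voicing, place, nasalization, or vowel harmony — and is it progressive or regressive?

place assimilation, regressive

/ŋ/→[n] /n/→[m].
Each target copies a feature from the following segment, so the direction is regressive.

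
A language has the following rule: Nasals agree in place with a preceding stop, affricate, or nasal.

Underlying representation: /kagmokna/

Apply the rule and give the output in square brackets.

[kagŋokŋa]

/m/ after /g/ (velar) → [ŋ]
/n/ after /k/ (velar) → [ŋ]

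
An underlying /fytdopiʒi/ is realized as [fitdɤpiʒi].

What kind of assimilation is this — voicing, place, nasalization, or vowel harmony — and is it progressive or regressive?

/y/→[i] /o/→[ɤ].
Vowels agree with the last vowel, so the harmony is regressive.

vowel harmony, regressive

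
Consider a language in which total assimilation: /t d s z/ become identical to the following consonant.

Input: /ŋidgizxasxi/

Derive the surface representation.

[ŋiggixxaxxi]

/d/ before /g/ → [g] (total assimilation)
/z/ before /x/ → [x] (total assimilation)
/s/ before /x/ → [x] (total assimilation)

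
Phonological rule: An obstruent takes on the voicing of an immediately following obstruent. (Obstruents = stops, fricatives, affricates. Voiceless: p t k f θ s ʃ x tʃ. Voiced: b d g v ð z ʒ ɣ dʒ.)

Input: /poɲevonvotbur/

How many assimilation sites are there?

1

/t/ before /b/ (voiced) → [d]
1 segment changes.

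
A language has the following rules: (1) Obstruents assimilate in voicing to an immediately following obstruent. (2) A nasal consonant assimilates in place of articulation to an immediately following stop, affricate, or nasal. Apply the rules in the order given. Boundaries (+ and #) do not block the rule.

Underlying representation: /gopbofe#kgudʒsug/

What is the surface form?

Rule 1: /p/ before /b/ (voiced) → [b]
Rule 1: /k/ before /g/ (voiced) → [g]
Rule 1: /dʒ/ before /s/ (voiceless) → [tʃ]
After rule 1: gobbofe#ggutʃsug
Rule 2: no segment meets the rule's conditions; no change.

[gobbofe#ggutʃsug]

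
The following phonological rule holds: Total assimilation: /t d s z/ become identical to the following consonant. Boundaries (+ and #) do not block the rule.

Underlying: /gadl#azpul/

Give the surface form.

[gall#appul]

/d/ before /l/ → [l] (total assimilation)
/z/ before /p/ → [p] (total assimilation)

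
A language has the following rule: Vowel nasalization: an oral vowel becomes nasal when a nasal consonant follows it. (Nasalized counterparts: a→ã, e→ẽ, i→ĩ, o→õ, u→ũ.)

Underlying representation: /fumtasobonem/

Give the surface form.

[fũmtasobõnẽm]

/u/ before nasal /m/ → [ũ]
/o/ before nasal /n/ → [õ]
/e/ before nasal /m/ → [ẽ]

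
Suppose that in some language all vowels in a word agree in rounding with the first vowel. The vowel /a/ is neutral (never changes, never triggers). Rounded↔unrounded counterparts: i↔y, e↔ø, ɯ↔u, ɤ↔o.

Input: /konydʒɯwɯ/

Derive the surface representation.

[konydʒuwu]

/ɯ/ harmonizes with /o/ ([+round]) → [u]
/ɯ/ harmonizes with /o/ ([+round]) → [u]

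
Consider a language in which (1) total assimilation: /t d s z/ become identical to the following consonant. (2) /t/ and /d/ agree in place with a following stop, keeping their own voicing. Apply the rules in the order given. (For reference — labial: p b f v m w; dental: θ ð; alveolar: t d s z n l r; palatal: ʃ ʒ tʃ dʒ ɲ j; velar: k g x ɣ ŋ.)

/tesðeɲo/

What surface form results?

Rule 1: /s/ before /ð/ → [ð] (total assimilation)
After rule 1: teððeɲo
Rule 2: no segment meets the rule's conditions; no change.

[teððeɲo]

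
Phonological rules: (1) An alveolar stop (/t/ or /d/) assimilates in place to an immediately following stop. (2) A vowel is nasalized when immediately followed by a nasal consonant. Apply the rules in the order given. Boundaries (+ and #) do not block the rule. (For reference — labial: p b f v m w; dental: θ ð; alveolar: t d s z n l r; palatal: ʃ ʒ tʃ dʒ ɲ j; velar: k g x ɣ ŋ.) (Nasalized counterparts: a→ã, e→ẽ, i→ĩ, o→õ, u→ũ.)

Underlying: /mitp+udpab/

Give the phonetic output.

Rule 1: /t/ before /p/ (labial) → [p]
Rule 1: /d/ before /p/ (labial) → [b]
After rule 1: mipp+ubpab
Rule 2: no segment meets the rule's conditions; no change.

[mipp+ubpab]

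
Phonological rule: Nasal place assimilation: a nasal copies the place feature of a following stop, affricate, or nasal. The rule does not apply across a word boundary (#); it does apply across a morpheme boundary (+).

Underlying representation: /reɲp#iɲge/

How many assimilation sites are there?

/ɲ/ before /p/ (labial) → [m]
/ɲ/ before /g/ (velar) → [ŋ]
2 segments change.

2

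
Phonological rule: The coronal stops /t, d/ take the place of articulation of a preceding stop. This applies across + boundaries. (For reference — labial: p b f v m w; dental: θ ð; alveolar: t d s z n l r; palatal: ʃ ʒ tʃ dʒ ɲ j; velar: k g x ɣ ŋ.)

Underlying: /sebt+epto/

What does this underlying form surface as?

/t/ after /b/ (labial) → [p]
/t/ after /p/ (labial) → [p]

[sebp+eppo]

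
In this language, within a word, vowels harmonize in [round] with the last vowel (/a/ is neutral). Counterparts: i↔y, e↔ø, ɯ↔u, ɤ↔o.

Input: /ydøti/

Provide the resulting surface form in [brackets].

[ideti]

/y/ harmonizes with /i/ ([-round]) → [i]
/ø/ harmonizes with /i/ ([-round]) → [e]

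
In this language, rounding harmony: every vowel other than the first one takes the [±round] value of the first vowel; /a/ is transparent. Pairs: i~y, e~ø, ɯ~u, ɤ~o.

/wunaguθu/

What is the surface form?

[wunaguθu]

no segment meets the rule's conditions; no change.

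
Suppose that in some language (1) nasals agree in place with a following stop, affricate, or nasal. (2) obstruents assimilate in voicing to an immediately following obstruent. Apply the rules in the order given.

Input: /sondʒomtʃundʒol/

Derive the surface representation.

[soɲdʒoɲtʃuɲdʒol]

Rule 1: /n/ before /dʒ/ (palatal) → [ɲ]
Rule 1: /m/ before /tʃ/ (palatal) → [ɲ]
Rule 1: /n/ before /dʒ/ (palatal) → [ɲ]
After rule 1: soɲdʒoɲtʃuɲdʒol
Rule 2: no segment meets the rule's conditions; no change.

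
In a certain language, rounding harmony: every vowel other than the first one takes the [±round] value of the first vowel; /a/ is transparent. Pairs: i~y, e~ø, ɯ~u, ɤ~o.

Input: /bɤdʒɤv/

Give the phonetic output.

no segment meets the rule's conditions; no change.

[bɤdʒɤv]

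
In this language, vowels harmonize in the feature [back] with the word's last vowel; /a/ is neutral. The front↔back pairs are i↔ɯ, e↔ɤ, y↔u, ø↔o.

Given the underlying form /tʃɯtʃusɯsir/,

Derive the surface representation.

[tʃitʃysisir]

/ɯ/ harmonizes with /i/ ([-back]) → [i]
/u/ harmonizes with /i/ ([-back]) → [y]
/ɯ/ harmonizes with /i/ ([-back]) → [i]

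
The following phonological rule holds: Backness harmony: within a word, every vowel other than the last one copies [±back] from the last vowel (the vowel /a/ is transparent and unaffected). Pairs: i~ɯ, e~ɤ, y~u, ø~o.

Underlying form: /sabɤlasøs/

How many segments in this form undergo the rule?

/ɤ/ harmonizes with /ø/ ([-back]) → [e]
1 segment changes.

1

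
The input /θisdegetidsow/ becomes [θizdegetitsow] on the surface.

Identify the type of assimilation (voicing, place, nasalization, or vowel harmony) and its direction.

voicing assimilation, regressive

/s/→[z] /d/→[t].
Each target copies a feature from the following segment, so the direction is regressive.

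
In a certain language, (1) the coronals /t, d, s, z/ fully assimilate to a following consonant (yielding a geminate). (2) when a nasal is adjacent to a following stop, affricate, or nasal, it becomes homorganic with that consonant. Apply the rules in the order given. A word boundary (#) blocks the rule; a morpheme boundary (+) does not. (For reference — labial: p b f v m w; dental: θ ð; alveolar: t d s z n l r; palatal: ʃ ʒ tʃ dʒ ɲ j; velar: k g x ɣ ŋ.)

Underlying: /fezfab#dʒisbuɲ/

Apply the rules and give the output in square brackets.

Rule 1: /z/ before /f/ → [f] (total assimilation)
Rule 1: /s/ before /b/ → [b] (total assimilation)
After rule 1: feffab#dʒibbuɲ
Rule 2: no segment meets the rule's conditions; no change.

[feffab#dʒibbuɲ]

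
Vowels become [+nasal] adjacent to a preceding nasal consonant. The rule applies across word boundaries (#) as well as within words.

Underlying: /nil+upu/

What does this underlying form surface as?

/i/ after nasal /n/ → [ĩ]

[nĩl+upu]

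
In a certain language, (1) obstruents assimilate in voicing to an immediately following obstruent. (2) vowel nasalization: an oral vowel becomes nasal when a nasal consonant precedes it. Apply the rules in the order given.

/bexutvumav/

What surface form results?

Rule 1: /t/ before /v/ (voiced) → [d]
After rule 1: bexudvumav
Rule 2: /a/ after nasal /m/ → [ã]

[bexudvumãv]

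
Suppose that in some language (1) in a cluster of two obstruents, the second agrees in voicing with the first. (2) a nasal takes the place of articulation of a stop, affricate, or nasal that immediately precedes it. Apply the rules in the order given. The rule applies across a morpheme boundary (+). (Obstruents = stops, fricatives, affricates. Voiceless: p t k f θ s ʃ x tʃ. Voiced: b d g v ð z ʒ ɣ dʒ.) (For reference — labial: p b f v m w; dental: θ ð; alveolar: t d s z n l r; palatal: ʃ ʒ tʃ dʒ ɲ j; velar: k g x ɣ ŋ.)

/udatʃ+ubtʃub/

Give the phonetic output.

[udatʃ+ubdʒub]

Rule 1: /tʃ/ after /b/ (voiced) → [dʒ]
After rule 1: udatʃ+ubdʒub
Rule 2: no segment meets the rule's conditions; no change.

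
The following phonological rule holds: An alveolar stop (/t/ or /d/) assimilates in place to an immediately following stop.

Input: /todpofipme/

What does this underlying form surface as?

/d/ before /p/ (labial) → [b]

[tobpofipme]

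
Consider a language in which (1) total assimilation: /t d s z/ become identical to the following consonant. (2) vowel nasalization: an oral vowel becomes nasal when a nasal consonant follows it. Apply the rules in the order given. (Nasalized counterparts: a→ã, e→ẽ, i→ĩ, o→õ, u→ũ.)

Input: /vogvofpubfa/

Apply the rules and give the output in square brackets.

Rule 1: no segment meets the rule's conditions; no change.
After rule 1: vogvofpubfa
Rule 2: no segment meets the rule's conditions; no change.

[vogvofpubfa]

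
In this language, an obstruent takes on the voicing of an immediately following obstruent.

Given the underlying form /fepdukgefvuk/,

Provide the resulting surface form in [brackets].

/p/ before /d/ (voiced) → [b]
/k/ before /g/ (voiced) → [g]
/f/ before /v/ (voiced) → [v]

[febduggevvuk]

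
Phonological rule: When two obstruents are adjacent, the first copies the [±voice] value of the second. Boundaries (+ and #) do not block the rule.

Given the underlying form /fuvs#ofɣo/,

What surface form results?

/v/ before /s/ (voiceless) → [f]
/f/ before /ɣ/ (voiced) → [v]

[fufs#ovɣo]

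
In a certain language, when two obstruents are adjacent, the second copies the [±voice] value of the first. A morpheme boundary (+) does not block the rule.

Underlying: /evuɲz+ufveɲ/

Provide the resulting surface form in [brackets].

/v/ after /f/ (voiceless) → [f]

[evuɲz+uffeɲ]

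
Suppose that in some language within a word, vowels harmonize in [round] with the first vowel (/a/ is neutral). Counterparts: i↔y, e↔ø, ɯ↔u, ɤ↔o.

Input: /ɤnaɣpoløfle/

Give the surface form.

/o/ harmonizes with /ɤ/ ([-round]) → [ɤ]
/ø/ harmonizes with /ɤ/ ([-round]) → [e]

[ɤnaɣpɤlefle]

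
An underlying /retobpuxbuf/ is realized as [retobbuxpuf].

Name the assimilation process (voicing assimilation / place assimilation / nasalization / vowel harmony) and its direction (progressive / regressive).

voicing assimilation, progressive

/p/→[b] /b/→[p].
Each target copies a feature from the preceding segment, so the direction is progressive.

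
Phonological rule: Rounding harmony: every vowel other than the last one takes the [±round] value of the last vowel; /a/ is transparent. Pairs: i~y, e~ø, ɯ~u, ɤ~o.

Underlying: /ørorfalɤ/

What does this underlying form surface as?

/ø/ harmonizes with /ɤ/ ([-round]) → [e]
/o/ harmonizes with /ɤ/ ([-round]) → [ɤ]

[erɤrfalɤ]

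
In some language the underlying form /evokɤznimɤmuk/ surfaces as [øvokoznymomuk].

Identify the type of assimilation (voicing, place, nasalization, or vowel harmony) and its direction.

vowel harmony, regressive

/e/→[ø] /ɤ/→[o] /i/→[y] /ɤ/→[o].
Vowels agree with the last vowel, so the harmony is regressive.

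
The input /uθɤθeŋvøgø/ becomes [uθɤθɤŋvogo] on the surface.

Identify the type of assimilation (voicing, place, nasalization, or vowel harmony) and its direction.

/e/→[ɤ] /ø/→[o] /ø/→[o].
Vowels agree with the first vowel, so the harmony is progressive.

vowel harmony, progressive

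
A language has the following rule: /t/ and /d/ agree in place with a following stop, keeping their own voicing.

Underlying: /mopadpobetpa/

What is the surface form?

[mopabpobeppa]

/d/ before /p/ (labial) → [b]
/t/ before /p/ (labial) → [p]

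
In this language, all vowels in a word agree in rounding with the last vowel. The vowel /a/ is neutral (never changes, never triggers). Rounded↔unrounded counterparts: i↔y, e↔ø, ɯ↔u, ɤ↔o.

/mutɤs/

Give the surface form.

[mɯtɤs]

/u/ harmonizes with /ɤ/ ([-round]) → [ɯ]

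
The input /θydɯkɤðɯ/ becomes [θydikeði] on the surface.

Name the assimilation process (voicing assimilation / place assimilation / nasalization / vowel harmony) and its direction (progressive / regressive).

vowel harmony, progressive

/ɯ/→[i] /ɤ/→[e] /ɯ/→[i].
Vowels agree with the first vowel, so the harmony is progressive.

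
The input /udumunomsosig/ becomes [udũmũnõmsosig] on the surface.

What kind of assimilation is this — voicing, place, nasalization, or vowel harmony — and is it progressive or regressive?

/u/→[ũ] /u/→[ũ] /o/→[õ].
Each target copies a feature from the following segment, so the direction is regressive.

nasalization, regressive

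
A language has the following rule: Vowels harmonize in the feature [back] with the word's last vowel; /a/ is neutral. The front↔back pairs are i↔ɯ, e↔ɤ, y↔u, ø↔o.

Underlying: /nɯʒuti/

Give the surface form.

/ɯ/ harmonizes with /i/ ([-back]) → [i]
/u/ harmonizes with /i/ ([-back]) → [y]

[niʒyti]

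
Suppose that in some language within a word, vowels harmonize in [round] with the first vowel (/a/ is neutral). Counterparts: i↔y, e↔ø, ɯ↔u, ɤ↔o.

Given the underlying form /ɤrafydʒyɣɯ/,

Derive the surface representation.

[ɤrafidʒiɣɯ]

/y/ harmonizes with /ɤ/ ([-round]) → [i]
/y/ harmonizes with /ɤ/ ([-round]) → [i]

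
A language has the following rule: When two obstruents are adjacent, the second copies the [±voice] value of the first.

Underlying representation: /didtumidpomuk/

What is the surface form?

[diddumidbomuk]

/t/ after /d/ (voiced) → [d]
/p/ after /d/ (voiced) → [b]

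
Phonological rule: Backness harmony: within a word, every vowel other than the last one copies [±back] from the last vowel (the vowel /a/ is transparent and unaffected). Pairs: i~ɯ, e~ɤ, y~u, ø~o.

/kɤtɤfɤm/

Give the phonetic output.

no segment meets the rule's conditions; no change.

[kɤtɤfɤm]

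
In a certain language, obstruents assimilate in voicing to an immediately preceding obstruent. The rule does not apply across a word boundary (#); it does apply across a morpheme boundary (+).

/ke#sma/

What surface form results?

no segment meets the rule's conditions; no change.

[ke#sma]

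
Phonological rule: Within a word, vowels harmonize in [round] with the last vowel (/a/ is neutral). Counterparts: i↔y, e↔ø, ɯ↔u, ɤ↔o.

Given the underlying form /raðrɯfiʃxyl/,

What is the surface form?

[raðrufyʃxyl]

/ɯ/ harmonizes with /y/ ([+round]) → [u]
/i/ harmonizes with /y/ ([+round]) → [y]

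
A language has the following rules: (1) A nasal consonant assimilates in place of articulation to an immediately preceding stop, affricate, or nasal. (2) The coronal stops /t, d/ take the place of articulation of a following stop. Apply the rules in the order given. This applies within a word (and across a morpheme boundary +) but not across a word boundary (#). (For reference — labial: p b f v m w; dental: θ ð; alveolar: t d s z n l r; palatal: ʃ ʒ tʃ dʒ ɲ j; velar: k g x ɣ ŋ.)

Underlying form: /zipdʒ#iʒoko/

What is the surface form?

Rule 1: no segment meets the rule's conditions; no change.
After rule 1: zipdʒ#iʒoko
Rule 2: no segment meets the rule's conditions; no change.

[zipdʒ#iʒoko]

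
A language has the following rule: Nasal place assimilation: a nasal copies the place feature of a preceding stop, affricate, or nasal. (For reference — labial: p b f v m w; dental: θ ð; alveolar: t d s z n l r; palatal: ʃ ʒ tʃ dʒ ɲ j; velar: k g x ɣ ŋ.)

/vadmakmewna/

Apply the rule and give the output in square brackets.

[vadnakŋewna]

/m/ after /d/ (alveolar) → [n]
/m/ after /k/ (velar) → [ŋ]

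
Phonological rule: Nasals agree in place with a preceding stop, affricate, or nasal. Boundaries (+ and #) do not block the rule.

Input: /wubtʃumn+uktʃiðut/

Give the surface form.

/n/ after /m/ (labial) → [m]

[wubtʃumm+uktʃiðut]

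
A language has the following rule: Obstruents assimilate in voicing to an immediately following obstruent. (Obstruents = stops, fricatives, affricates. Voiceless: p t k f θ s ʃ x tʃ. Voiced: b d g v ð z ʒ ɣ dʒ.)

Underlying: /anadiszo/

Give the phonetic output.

/s/ before /z/ (voiced) → [z]

[anadizzo]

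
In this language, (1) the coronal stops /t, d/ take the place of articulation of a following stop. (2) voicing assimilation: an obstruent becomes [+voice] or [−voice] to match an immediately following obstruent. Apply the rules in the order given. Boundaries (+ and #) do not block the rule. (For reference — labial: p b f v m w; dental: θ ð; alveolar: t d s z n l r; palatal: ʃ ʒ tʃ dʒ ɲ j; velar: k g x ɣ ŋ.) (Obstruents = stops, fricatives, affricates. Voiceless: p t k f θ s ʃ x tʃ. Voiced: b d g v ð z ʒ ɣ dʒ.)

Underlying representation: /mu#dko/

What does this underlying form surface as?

[mu#kko]

Rule 1: /d/ before /k/ (velar) → [g]
After rule 1: mu#gko
Rule 2: /g/ before /k/ (voiceless) → [k]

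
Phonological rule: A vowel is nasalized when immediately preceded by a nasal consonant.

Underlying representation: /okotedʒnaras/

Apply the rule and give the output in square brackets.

[okotedʒnãras]

/a/ after nasal /n/ → [ã]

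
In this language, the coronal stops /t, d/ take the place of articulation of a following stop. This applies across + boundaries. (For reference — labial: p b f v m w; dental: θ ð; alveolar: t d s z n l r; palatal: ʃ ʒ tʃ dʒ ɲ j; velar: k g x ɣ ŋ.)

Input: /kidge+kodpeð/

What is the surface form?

/d/ before /g/ (velar) → [g]
/d/ before /p/ (labial) → [b]

[kigge+kobpeð]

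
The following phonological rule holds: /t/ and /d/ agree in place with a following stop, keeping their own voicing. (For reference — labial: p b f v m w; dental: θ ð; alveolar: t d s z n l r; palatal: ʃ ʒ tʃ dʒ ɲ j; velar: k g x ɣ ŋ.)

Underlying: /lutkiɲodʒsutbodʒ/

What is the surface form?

[lukkiɲodʒsupbodʒ]

/t/ before /k/ (velar) → [k]
/t/ before /b/ (labial) → [p]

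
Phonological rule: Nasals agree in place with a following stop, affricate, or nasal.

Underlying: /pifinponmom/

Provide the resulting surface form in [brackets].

/n/ before /p/ (labial) → [m]
/n/ before /m/ (labial) → [m]

[pifimpommom]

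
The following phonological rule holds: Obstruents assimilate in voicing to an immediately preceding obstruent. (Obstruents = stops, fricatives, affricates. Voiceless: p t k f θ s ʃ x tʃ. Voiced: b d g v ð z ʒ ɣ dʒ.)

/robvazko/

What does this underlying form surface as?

[robvazgo]

/k/ after /z/ (voiced) → [g]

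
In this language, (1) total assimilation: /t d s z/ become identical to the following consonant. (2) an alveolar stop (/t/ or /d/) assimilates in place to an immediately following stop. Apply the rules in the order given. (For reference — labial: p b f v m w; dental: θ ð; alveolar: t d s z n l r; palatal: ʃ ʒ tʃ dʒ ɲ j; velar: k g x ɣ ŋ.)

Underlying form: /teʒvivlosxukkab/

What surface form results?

Rule 1: /s/ before /x/ → [x] (total assimilation)
After rule 1: teʒvivloxxukkab
Rule 2: no segment meets the rule's conditions; no change.

[teʒvivloxxukkab]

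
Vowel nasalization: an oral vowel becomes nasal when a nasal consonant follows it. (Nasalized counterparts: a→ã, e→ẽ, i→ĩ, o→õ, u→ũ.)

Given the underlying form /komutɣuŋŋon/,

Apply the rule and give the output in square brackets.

[kõmutɣũŋŋõn]

/o/ before nasal /m/ → [õ]
/u/ before nasal /ŋ/ → [ũ]
/o/ before nasal /n/ → [õ]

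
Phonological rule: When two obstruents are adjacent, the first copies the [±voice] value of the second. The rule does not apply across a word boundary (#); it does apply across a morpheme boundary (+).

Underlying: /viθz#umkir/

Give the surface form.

/θ/ before /z/ (voiced) → [ð]

[viðz#umkir]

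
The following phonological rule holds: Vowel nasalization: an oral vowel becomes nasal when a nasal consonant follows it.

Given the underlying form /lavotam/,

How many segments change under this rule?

1

/a/ before nasal /m/ → [ã]
1 segment changes.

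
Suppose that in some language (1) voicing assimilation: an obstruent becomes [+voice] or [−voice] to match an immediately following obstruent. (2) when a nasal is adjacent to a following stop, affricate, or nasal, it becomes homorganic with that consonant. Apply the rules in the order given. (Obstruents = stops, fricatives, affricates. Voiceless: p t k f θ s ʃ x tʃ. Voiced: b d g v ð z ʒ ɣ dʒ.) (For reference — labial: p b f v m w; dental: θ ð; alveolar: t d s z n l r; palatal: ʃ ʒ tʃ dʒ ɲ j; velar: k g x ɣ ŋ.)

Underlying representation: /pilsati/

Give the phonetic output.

[pilsati]

Rule 1: no segment meets the rule's conditions; no change.
After rule 1: pilsati
Rule 2: no segment meets the rule's conditions; no change.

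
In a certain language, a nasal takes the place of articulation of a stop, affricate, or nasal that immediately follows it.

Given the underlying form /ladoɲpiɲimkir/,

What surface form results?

/ɲ/ before /p/ (labial) → [m]
/m/ before /k/ (velar) → [ŋ]

[ladompiɲiŋkir]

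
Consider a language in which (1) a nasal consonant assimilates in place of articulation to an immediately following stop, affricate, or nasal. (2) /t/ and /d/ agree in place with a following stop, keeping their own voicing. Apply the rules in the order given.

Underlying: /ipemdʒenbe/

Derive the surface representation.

Rule 1: /m/ before /dʒ/ (palatal) → [ɲ]
Rule 1: /n/ before /b/ (labial) → [m]
After rule 1: ipeɲdʒembe
Rule 2: no segment meets the rule's conditions; no change.

[ipeɲdʒembe]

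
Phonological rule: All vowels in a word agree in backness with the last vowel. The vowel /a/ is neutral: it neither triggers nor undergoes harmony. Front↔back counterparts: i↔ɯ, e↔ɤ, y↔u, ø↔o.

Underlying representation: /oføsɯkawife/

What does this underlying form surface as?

/o/ harmonizes with /e/ ([-back]) → [ø]
/ɯ/ harmonizes with /e/ ([-back]) → [i]

[øføsikawife]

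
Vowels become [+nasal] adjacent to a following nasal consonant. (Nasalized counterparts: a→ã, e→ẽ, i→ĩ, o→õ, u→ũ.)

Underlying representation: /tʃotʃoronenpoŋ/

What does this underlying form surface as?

[tʃotʃorõnẽnpõŋ]

/o/ before nasal /n/ → [õ]
/e/ before nasal /n/ → [ẽ]
/o/ before nasal /ŋ/ → [õ]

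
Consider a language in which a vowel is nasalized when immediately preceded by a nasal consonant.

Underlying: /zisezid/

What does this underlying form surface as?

[zisezid]

no segment meets the rule's conditions; no change.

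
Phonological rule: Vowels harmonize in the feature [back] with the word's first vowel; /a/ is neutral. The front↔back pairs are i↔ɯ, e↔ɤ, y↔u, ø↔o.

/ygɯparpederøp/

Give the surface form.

/ɯ/ harmonizes with /y/ ([-back]) → [i]

[ygiparpederøp]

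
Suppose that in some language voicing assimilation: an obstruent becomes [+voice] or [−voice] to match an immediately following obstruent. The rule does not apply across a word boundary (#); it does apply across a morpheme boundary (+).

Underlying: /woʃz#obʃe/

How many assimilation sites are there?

2

/ʃ/ before /z/ (voiced) → [ʒ]
/b/ before /ʃ/ (voiceless) → [p]
2 segments change.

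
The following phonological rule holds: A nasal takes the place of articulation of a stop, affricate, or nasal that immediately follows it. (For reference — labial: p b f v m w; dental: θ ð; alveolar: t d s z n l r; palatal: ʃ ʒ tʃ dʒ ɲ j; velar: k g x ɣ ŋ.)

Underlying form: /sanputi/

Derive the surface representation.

/n/ before /p/ (labial) → [m]

[samputi]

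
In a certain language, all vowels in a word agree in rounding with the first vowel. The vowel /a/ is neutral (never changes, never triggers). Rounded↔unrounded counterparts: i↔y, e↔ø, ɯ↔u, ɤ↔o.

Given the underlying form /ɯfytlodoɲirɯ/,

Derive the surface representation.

/y/ harmonizes with /ɯ/ ([-round]) → [i]
/o/ harmonizes with /ɯ/ ([-round]) → [ɤ]
/o/ harmonizes with /ɯ/ ([-round]) → [ɤ]

[ɯfitlɤdɤɲirɯ]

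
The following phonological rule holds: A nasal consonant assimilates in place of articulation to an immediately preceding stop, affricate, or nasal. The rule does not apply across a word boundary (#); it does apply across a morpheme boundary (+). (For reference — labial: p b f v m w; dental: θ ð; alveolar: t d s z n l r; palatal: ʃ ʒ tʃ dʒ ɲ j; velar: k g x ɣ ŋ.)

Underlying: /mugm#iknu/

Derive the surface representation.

[mugŋ#ikŋu]

/m/ after /g/ (velar) → [ŋ]
/n/ after /k/ (velar) → [ŋ]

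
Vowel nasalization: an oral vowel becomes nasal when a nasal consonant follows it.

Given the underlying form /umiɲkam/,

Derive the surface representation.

[ũmĩɲkãm]

/u/ before nasal /m/ → [ũ]
/i/ before nasal /ɲ/ → [ĩ]
/a/ before nasal /m/ → [ã]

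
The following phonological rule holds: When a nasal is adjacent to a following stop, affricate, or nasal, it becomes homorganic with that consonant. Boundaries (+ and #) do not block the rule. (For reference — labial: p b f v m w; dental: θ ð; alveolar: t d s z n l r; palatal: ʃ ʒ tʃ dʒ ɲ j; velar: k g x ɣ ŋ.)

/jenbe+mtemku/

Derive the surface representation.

/n/ before /b/ (labial) → [m]
/m/ before /t/ (alveolar) → [n]
/m/ before /k/ (velar) → [ŋ]

[jembe+nteŋku]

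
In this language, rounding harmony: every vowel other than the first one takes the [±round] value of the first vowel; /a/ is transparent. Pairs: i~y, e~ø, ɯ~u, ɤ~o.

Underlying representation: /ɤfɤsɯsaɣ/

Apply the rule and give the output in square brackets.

no segment meets the rule's conditions; no change.

[ɤfɤsɯsaɣ]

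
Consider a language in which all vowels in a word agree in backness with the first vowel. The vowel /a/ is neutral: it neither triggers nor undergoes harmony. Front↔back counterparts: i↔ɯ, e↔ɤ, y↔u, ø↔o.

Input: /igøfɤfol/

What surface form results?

/ɤ/ harmonizes with /i/ ([-back]) → [e]
/o/ harmonizes with /i/ ([-back]) → [ø]

[igøfeføl]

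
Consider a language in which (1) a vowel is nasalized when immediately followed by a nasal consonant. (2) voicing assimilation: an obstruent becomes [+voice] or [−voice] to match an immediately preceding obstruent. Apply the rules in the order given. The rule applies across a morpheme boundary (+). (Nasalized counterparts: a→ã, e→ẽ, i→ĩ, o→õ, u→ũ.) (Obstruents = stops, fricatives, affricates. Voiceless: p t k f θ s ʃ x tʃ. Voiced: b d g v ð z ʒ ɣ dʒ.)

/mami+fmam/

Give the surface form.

[mãmi+fmãm]

Rule 1: /a/ before nasal /m/ → [ã]
Rule 1: /a/ before nasal /m/ → [ã]
After rule 1: mãmi+fmãm
Rule 2: no segment meets the rule's conditions; no change.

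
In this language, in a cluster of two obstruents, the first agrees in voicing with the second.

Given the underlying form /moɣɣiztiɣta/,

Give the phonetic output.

[moɣɣistixta]

/z/ before /t/ (voiceless) → [s]
/ɣ/ before /t/ (voiceless) → [x]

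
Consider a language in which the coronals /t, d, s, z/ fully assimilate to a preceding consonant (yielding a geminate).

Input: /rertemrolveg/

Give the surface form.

/t/ after /r/ → [r] (total assimilation)

[rerremrolveg]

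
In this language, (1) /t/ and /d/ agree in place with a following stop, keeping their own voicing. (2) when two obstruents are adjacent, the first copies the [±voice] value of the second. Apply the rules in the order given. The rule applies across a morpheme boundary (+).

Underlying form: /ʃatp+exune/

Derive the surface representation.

[ʃapp+exune]

Rule 1: /t/ before /p/ (labial) → [p]
After rule 1: ʃapp+exune
Rule 2: no segment meets the rule's conditions; no change.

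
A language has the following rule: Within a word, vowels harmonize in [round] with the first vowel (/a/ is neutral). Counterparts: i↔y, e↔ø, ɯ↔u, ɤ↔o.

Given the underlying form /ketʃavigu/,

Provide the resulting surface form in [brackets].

/u/ harmonizes with /e/ ([-round]) → [ɯ]

[ketʃavigɯ]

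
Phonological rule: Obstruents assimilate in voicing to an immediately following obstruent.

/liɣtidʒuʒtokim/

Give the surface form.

/ɣ/ before /t/ (voiceless) → [x]
/ʒ/ before /t/ (voiceless) → [ʃ]

[lixtidʒuʃtokim]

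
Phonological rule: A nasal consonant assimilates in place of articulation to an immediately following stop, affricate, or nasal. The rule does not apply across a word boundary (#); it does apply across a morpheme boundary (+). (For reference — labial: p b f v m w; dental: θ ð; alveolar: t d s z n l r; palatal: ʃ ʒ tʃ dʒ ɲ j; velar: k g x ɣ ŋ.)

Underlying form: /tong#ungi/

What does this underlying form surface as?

/n/ before /g/ (velar) → [ŋ]
/n/ before /g/ (velar) → [ŋ]

[toŋg#uŋgi]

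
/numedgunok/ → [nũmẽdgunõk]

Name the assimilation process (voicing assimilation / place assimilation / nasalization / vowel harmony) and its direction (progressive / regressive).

/u/→[ũ] /e/→[ẽ] /o/→[õ].
Each target copies a feature from the preceding segment, so the direction is progressive.

nasalization, progressive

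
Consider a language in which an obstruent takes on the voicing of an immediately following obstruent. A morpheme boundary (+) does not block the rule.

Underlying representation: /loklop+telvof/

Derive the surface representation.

no segment meets the rule's conditions; no change.

[loklop+telvof]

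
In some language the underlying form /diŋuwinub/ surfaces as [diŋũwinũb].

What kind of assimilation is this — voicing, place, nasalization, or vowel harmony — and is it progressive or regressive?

nasalization, progressive

/u/→[ũ] /u/→[ũ].
Each target copies a feature from the preceding segment, so the direction is progressive.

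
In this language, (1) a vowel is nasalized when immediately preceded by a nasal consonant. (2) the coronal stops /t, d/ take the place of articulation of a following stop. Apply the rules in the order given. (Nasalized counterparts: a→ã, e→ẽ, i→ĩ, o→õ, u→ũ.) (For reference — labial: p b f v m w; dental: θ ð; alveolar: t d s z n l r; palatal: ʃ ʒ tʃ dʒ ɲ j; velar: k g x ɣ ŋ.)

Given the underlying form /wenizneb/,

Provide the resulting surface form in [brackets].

Rule 1: /i/ after nasal /n/ → [ĩ]
Rule 1: /e/ after nasal /n/ → [ẽ]
After rule 1: wenĩznẽb
Rule 2: no segment meets the rule's conditions; no change.

[wenĩznẽb]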